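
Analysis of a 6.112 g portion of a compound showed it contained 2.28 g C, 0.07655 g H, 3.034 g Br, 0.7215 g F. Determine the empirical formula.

C: 2.28 g ÷ 12.01 g/mol = 0.1898 mol
H: 0.07655 g ÷ 1.008 g/mol = 0.07594 mol
Br: 3.034 g ÷ 79.90 g/mol = 0.03797 mol
F: 0.7215 g ÷ 19.00 g/mol = 0.03797 mol
Divide by the smallest (0.03797 mol Br): C 4.999, H 2.000, Br 1.000, F 1.000
Ratio ≈ 5:2:1:1, so the empirical formula is C5H2BrF

C5H2BrF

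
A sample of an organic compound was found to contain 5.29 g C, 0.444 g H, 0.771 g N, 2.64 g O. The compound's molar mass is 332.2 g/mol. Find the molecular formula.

C: 5.29 g ÷ 12.01 g/mol = 0.4405 mol
H: 0.444 g ÷ 1.008 g/mol = 0.4405 mol
N: 0.771 g ÷ 14.01 g/mol = 0.05503 mol
O: 2.64 g ÷ 16.00 g/mol = 0.165 mol
Smallest is N at 0.05503 mol; normalising gives C 8.004, H 8.004, N 1.000, O 2.998
≈ 8:8:1:3 → C8H8NO3
Empirical-formula mass = 166.15 g/mol
n = 332.2 / 166.15 = 2.00 ≈ 2
Molecular formula = (C8H8NO3)×2 = C16H16N2O6

C16H16N2O6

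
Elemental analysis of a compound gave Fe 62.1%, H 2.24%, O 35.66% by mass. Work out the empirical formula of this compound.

Assume 100 g: 62.1 g Fe, 2.24 g H, 35.66 g O.
n(Fe) = 62.1/55.85 = 1.112, n(H) = 2.24/1.008 = 2.222, n(O) = 35.66/16.00 = 2.229
Divide by the smallest (1.112 mol Fe): Fe 1.000, H 1.999, O 2.004
≈ 1:2:2 → FeH2O2

FeH2O2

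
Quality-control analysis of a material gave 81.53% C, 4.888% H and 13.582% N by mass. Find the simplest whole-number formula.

C7H5N

Assume 100 g: 81.53 g C, 4.888 g H, 13.582 g N.
Moles — C: 81.53 / 12.01 = 6.789 mol; H: 4.888 / 1.008 = 4.849 mol; N: 13.582 / 14.01 = 0.9695 mol
Smallest is N at 0.9695 mol; normalising gives C 7.002, H 5.002, N 1.000
Ratio ≈ 7:5:1, so the empirical formula is C7H5N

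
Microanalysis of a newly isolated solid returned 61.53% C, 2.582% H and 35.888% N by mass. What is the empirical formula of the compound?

C2HN

Assume 100 g: 61.53 g C, 2.582 g H, 35.888 g N.
n(C) = 61.53/12.01 = 5.123, n(H) = 2.582/1.008 = 2.562, n(N) = 35.888/14.01 = 2.562
Ratios (÷ 2.562): C 2.000, H 1.000, N 1.000
→ C2HN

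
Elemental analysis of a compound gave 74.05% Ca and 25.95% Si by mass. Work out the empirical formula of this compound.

Assume 100 g: 74.05 g Ca, 25.95 g Si.
Ca: 74.05 g ÷ 40.08 g/mol = 1.848 mol
Si: 25.95 g ÷ 28.09 g/mol = 0.9238 mol
Smallest is Si at 0.9238 mol; normalising gives Ca 2.000, Si 1.000
→ Ca2Si

Ca2Si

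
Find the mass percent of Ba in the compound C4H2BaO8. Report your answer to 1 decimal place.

Molar mass = 4(12.01) + 2(1.008) + 1(137.33) + 8(16.00) = 315.386 g/mol
Mass of Ba per mole = 1 × 137.33 = 137.330 g
% Ba = 137.330 / 315.386 × 100 = 43.5%

43.5%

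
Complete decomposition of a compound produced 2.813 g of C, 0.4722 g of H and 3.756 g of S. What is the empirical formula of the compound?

C2H4S

n(C) = 2.813/12.01 = 0.2342, n(H) = 0.4722/1.008 = 0.4685, n(S) = 3.756/32.07 = 0.1171
Smallest is S at 0.1171 mol; normalising gives C 2.000, H 4.000, S 1.000
≈ 2:4:1 → C2H4S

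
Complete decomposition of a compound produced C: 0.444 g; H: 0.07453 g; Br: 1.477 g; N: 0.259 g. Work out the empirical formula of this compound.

n(C) = 0.444/12.01 = 0.03697, n(H) = 0.07453/1.008 = 0.07394, n(Br) = 1.477/79.90 = 0.01849, n(N) = 0.259/14.01 = 0.01849
Ratios (÷ 0.01849): C 2.000, H 4.000, Br 1.000, N 1.000
≈ 2:4:1:1 → C2H4BrN

C2H4BrN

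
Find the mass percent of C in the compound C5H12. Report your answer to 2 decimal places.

83.23%

Molar mass = 5(12.01) + 12(1.008) = 72.146 g/mol
Mass of C per mole = 5 × 12.01 = 60.050 g
% C = 60.050 / 72.146 × 100 = 83.23%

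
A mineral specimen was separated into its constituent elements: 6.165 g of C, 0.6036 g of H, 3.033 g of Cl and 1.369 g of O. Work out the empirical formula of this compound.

C: 6.165 g ÷ 12.01 g/mol = 0.5133 mol
H: 0.6036 g ÷ 1.008 g/mol = 0.5988 mol
Cl: 3.033 g ÷ 35.45 g/mol = 0.08556 mol
O: 1.369 g ÷ 16.00 g/mol = 0.08556 mol
Smallest is Cl at 0.08556 mol; normalising gives C 6.000, H 6.999, Cl 1.000, O 1.000
→ C6H7ClO

C6H7ClO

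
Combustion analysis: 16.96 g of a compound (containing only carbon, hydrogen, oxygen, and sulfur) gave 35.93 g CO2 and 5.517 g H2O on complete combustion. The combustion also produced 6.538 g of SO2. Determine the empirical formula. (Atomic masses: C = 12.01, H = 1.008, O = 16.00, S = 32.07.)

C8H6O2S

mol C = 35.93 / 44.01 = 0.8164; mass C = 0.8164 × 12.01 = 9.805 g
mol H = 2 × (5.517 / 18.02) = 0.6123; mass H = 0.6123 × 1.008 = 0.6172 g
mol S = 6.538 / 64.07 = 0.1020; mass S = 3.273 g
mass O = 16.96 − (13.69) = 3.265 g → mol O = 0.2041
Smallest is S at 0.102 mol; normalising gives C 8.000, H 6.001, O 2.000, S 1.000
→ C8H6O2S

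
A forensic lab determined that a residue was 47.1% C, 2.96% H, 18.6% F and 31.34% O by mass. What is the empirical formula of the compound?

C4H3FO2

Assume 100 g: 47.1 g C, 2.96 g H, 18.6 g F, 31.34 g O.
C: 47.1 g ÷ 12.01 g/mol = 3.922 mol
H: 2.96 g ÷ 1.008 g/mol = 2.937 mol
F: 18.6 g ÷ 19.00 g/mol = 0.9789 mol
O: 31.34 g ÷ 16.00 g/mol = 1.959 mol
Smallest is F at 0.9789 mol; normalising gives C 4.006, H 3.000, F 1.000, O 2.001
→ C4H3FO2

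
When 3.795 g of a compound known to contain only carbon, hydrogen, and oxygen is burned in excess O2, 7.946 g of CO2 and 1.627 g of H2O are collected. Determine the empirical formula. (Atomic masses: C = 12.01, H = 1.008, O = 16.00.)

C2H2O

mol C = 7.946 / 44.01 = 0.1805; mass C = 0.1805 × 12.01 = 2.168 g
mol H = 2 × (1.627 / 18.02) = 0.1806; mass H = 0.1806 × 1.008 = 0.1820 g
mass O = 3.795 − (2.350) = 1.445 g → mol O = 0.09029
Ratios (÷ 0.09029): C 2.000, H 2.000, O 1.000
→ C2H2O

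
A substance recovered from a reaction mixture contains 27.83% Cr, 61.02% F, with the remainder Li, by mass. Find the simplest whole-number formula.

Assume 100 g: 27.83 g Cr, 61.02 g F, 11.15 g Li.
n(Cr) = 27.83/52.00 = 0.5352, n(F) = 61.02/19.00 = 3.212, n(Li) = 11.15/6.94 = 1.607
Divide by the smallest (0.5352 mol Cr): Cr 1.000, F 6.001, Li 3.002
≈ 1:6:3 → CrF6Li3

CrF6Li3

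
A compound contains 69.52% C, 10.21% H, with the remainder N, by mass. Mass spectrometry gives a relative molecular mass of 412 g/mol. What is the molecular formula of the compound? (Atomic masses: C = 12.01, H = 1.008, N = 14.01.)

C24H42N6

Assume 100 g: 69.52 g C, 10.21 g H, 20.27 g N.
n(C) = 69.52/12.01 = 5.789, n(H) = 10.21/1.008 = 10.13, n(N) = 20.27/14.01 = 1.447
Divide by the smallest (1.447 mol N): C 4.001, H 7.001, N 1.000
→ C4H7N
Empirical-formula mass = 69.11 g/mol
n = 412 / 69.11 = 5.96 ≈ 6
Molecular formula = (C4H7N)×6 = C24H42N6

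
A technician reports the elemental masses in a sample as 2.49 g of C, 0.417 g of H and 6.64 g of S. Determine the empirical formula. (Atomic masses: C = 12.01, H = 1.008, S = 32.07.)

n(C) = 2.49/12.01 = 0.2073, n(H) = 0.417/1.008 = 0.4137, n(S) = 6.64/32.07 = 0.207
Divide by the smallest (0.207 mol S): C 1.001, H 1.998, S 1.000
≈ 1:2:1 → CH2S

CH2S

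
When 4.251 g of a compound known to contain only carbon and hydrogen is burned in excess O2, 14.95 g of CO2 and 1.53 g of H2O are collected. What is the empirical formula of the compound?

C2H

mol C = 14.95 / 44.01 = 0.3397; mass C = 0.3397 × 12.01 = 4.080 g
mol H = 2 × (1.53 / 18.02) = 0.1698; mass H = 0.1698 × 1.008 = 0.1712 g
Divide by the smallest (0.1698 mol H): C 2.000, H 1.000
Ratio ≈ 2:1, so the empirical formula is C2H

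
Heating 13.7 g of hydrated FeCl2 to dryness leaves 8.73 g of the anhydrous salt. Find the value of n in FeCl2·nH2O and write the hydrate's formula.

Mass of water lost = 13.7 − 8.73 = 4.97 g → 4.97 / 18.02 = 0.2758 mol H2O
Molar mass of FeCl2 = 126.75 g/mol → mol FeCl2 = 8.73 / 126.75 = 0.06888
n = 0.2758 / 0.06888 = 4.00 ≈ 4 → FeCl2·4H2O

FeCl2·4H2O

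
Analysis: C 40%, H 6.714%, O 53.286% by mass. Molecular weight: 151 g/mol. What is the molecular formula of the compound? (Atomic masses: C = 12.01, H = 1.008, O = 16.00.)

Assume 100 g: 40 g C, 6.714 g H, 53.286 g O.
Moles — C: 40 / 12.01 = 3.331 mol; H: 6.714 / 1.008 = 6.661 mol; O: 53.286 / 16.00 = 3.33 mol
Ratios (÷ 3.33): C 1.000, H 2.000, O 1.000
Ratio ≈ 1:2:1, so the empirical formula is CH2O
Empirical-formula mass = 30.03 g/mol
n = 151 / 30.03 = 5.03 ≈ 5
Molecular formula = (CH2O)×5 = C5H10O5

C5H10O5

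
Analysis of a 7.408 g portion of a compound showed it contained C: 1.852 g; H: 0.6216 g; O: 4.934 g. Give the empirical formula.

CH4O2

Moles — C: 1.852 / 12.01 = 0.1542 mol; H: 0.6216 / 1.008 = 0.6167 mol; O: 4.934 / 16.00 = 0.3084 mol
Smallest is C at 0.1542 mol; normalising gives C 1.000, H 3.999, O 2.000
≈ 1:4:2 → CH4O2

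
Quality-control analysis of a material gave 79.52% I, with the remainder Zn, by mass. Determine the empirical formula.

Assume 100 g: 79.52 g I, 20.48 g Zn.
I: 79.52 g ÷ 126.90 g/mol = 0.6266 mol
Zn: 20.48 g ÷ 65.38 g/mol = 0.3132 mol
Smallest is Zn at 0.3132 mol; normalising gives I 2.000, Zn 1.000
≈ 2:1 → I2Zn

I2Zn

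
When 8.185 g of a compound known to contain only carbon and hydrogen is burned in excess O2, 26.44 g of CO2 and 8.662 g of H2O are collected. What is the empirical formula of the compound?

mol C = 26.44 / 44.01 = 0.6008; mass C = 0.6008 × 12.01 = 7.215 g
mol H = 2 × (8.662 / 18.02) = 0.9614; mass H = 0.9614 × 1.008 = 0.9691 g
Divide by the smallest (0.6008 mol C): C 1.000, H 1.600
Multiply by 5: C 5.00, H 8.00 → C5H8

C5H8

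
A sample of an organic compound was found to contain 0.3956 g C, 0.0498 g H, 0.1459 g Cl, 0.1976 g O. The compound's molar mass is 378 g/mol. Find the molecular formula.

C16H24Cl2O6

n(C) = 0.3956/12.01 = 0.03294, n(H) = 0.0498/1.008 = 0.0494, n(Cl) = 0.1459/35.45 = 0.004116, n(O) = 0.1976/16.00 = 0.01235
Divide by the smallest (0.004116 mol Cl): C 8.003, H 12.004, Cl 1.000, O 3.001
≈ 8:12:1:3 → C8H12ClO3
Empirical-formula mass = 191.63 g/mol
n = 378 / 191.63 = 1.97 ≈ 2
Molecular formula = (C8H12ClO3)×2 = C16H24Cl2O6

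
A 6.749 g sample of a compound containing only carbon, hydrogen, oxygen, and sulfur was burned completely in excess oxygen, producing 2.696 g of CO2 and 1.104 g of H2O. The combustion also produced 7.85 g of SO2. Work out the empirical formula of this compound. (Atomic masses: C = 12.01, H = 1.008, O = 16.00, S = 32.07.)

mol C = 2.696 / 44.01 = 0.06126; mass C = 0.06126 × 12.01 = 0.7357 g
mol H = 2 × (1.104 / 18.02) = 0.1225; mass H = 0.1225 × 1.008 = 0.1235 g
mol S = 7.85 / 64.07 = 0.1225; mass S = 3.929 g
mass O = 6.749 − (4.789) = 1.960 g → mol O = 0.1225
Smallest is C at 0.06126 mol; normalising gives C 1.000, H 2.000, O 2.000, S 2.000
→ CH2O2S2

CH2O2S2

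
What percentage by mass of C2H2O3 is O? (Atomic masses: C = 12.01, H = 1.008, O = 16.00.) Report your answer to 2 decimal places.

Molar mass = 2(12.01) + 2(1.008) + 3(16.00) = 74.036 g/mol
Mass of O per mole = 3 × 16.00 = 48.000 g
% O = 48.000 / 74.036 × 100 = 64.83%

64.83%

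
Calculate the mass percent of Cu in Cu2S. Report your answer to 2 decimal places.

79.85%

Molar mass = 2(63.55) + 1(32.07) = 159.170 g/mol
Mass of Cu per mole = 2 × 63.55 = 127.100 g
% Cu = 127.100 / 159.170 × 100 = 79.85%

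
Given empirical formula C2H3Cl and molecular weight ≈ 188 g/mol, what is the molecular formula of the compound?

Empirical-formula mass = 62.49 g/mol
n = 188 / 62.49 = 3.01 ≈ 3
Molecular formula = (C2H3Cl)3 = C6H9Cl3

C6H9Cl3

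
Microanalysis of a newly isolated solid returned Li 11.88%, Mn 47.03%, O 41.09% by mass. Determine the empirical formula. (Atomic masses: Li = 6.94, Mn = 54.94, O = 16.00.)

Assume 100 g: 11.88 g Li, 47.03 g Mn, 41.09 g O.
Moles — Li: 11.88 / 6.94 = 1.712 mol; Mn: 47.03 / 54.94 = 0.856 mol; O: 41.09 / 16.00 = 2.568 mol
Ratios (÷ 0.856): Li 2.000, Mn 1.000, O 3.000
Ratio ≈ 2:1:3, so the empirical formula is Li2MnO3

Li2MnO3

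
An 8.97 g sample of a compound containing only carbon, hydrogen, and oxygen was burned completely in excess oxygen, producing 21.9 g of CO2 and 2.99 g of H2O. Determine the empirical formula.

C3H2O

mol C = 21.9 / 44.01 = 0.4976; mass C = 0.4976 × 12.01 = 5.976 g
mol H = 2 × (2.99 / 18.02) = 0.3319; mass H = 0.3319 × 1.008 = 0.3345 g
mass O = 8.97 − (6.311) = 2.659 g → mol O = 0.1662
Divide by the smallest (0.1662 mol O): C 2.994, H 1.997, O 1.000
≈ 3:2:1 → C3H2O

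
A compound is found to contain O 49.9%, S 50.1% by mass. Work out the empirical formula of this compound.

Assume 100 g: 49.9 g O, 50.1 g S.
Moles — O: 49.9 / 16.00 = 3.119 mol; S: 50.1 / 32.07 = 1.562 mol
Divide by the smallest (1.562 mol S): O 1.996, S 1.000
Ratio ≈ 2:1, so the empirical formula is O2S

O2S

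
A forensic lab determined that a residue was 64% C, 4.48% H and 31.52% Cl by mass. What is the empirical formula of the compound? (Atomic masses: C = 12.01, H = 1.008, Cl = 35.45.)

Assume 100 g: 64 g C, 4.48 g H, 31.52 g Cl.
n(C) = 64/12.01 = 5.329, n(H) = 4.48/1.008 = 4.444, n(Cl) = 31.52/35.45 = 0.8891
Ratios (÷ 0.8891): C 5.993, H 4.999, Cl 1.000
→ C6H5Cl

C6H5Cl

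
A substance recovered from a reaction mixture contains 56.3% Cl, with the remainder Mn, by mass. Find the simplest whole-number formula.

Assume 100 g: 56.3 g Cl, 43.7 g Mn.
n(Cl) = 56.3/35.45 = 1.588, n(Mn) = 43.7/54.94 = 0.7954
Ratios (÷ 0.7954): Cl 1.997, Mn 1.000
≈ 2:1 → Cl2Mn

Cl2Mn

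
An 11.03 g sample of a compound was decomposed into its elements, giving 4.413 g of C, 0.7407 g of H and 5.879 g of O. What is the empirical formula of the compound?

Moles — C: 4.413 / 12.01 = 0.3674 mol; H: 0.7407 / 1.008 = 0.7348 mol; O: 5.879 / 16.00 = 0.3674 mol
Divide by the smallest (0.3674 mol O): C 1.000, H 2.000, O 1.000
→ CH2O

CH2O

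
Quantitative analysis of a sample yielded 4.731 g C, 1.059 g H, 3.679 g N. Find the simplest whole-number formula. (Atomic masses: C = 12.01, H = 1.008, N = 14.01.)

C3H8N2

Moles — C: 4.731 / 12.01 = 0.3939 mol; H: 1.059 / 1.008 = 1.051 mol; N: 3.679 / 14.01 = 0.2626 mol
Smallest is N at 0.2626 mol; normalising gives C 1.500, H 4.001, N 1.000
Scaling by 2: C 3.00, H 8.00, N 2.00 → C3H8N2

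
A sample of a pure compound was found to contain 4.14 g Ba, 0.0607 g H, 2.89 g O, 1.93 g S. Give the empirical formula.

BaH2O6S2

Ba: 4.14 g ÷ 137.33 g/mol = 0.03015 mol
H: 0.0607 g ÷ 1.008 g/mol = 0.06022 mol
O: 2.89 g ÷ 16.00 g/mol = 0.1806 mol
S: 1.93 g ÷ 32.07 g/mol = 0.06018 mol
Divide by the smallest (0.03015 mol Ba): Ba 1.000, H 1.998, O 5.992, S 1.996
≈ 1:2:6:2 → BaH2O6S2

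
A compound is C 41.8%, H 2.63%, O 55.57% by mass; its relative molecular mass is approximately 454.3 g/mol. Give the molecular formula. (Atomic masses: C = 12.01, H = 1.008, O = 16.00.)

C16H12O16

Assume 100 g: 41.8 g C, 2.63 g H, 55.57 g O.
C: 41.8 g ÷ 12.01 g/mol = 3.48 mol
H: 2.63 g ÷ 1.008 g/mol = 2.609 mol
O: 55.57 g ÷ 16.00 g/mol = 3.473 mol
Divide by the smallest (2.609 mol H): C 1.334, H 1.000, O 1.331
Multiply by 3: C 4.00, H 3.00, O 3.99 → C4H3O4
Empirical-formula mass = 115.06 g/mol
n = 454.3 / 115.06 = 3.95 ≈ 4
Molecular formula = (C4H3O4)×4 = C16H12O16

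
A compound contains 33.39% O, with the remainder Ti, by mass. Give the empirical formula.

Assume 100 g: 33.39 g O, 66.61 g Ti.
O: 33.39 g ÷ 16.00 g/mol = 2.087 mol
Ti: 66.61 g ÷ 47.87 g/mol = 1.391 mol
Divide by the smallest (1.391 mol Ti): O 1.500, Ti 1.000
Multiply by 2: O 3.00, Ti 2.00 → O3Ti2

O3Ti2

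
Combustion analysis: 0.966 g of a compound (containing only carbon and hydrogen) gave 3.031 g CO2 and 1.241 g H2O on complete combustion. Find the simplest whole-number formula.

mol C = 3.031 / 44.01 = 0.06887; mass C = 0.06887 × 12.01 = 0.8271 g
mol H = 2 × (1.241 / 18.02) = 0.1377; mass H = 0.1377 × 1.008 = 0.1388 g
Smallest is C at 0.06887 mol; normalising gives C 1.000, H 2.000
→ CH2

CH2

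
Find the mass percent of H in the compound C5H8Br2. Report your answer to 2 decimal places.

3.54%

Molar mass = 5(12.01) + 8(1.008) + 2(79.90) = 227.914 g/mol
Mass of H per mole = 8 × 1.008 = 8.064 g
% H = 8.064 / 227.914 × 100 = 3.54%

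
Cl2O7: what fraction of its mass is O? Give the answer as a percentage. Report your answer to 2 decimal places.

61.24%

Molar mass = 2(35.45) + 7(16.00) = 182.900 g/mol
Mass of O per mole = 7 × 16.00 = 112.000 g
% O = 112.000 / 182.900 × 100 = 61.24%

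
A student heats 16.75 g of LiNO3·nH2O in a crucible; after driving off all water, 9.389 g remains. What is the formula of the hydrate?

LiNO3·3H2O

Mass of water lost = 16.75 − 9.389 = 7.361 g → 7.361 / 18.02 = 0.4085 mol H2O
Molar mass of LiNO3 = 68.95 g/mol → mol LiNO3 = 9.389 / 68.95 = 0.1362
n = 0.4085 / 0.1362 = 3.00 ≈ 3 → LiNO3·3H2O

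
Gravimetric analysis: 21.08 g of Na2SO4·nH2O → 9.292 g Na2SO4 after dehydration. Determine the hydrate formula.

Mass of water lost = 21.08 − 9.292 = 11.79 g → 11.79 / 18.02 = 0.6542 mol H2O
Molar mass of Na2SO4 = 142.05 g/mol → mol Na2SO4 = 9.292 / 142.05 = 0.06541
n = 0.6542 / 0.06541 = 10.00 ≈ 10 → Na2SO4·10H2O

Na2SO4·10H2O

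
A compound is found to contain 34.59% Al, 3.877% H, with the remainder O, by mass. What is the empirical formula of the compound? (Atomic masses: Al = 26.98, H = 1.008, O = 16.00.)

AlH3O3

Assume 100 g: 34.59 g Al, 3.877 g H, 61.533 g O.
Al: 34.59 g ÷ 26.98 g/mol = 1.282 mol
H: 3.877 g ÷ 1.008 g/mol = 3.846 mol
O: 61.533 g ÷ 16.00 g/mol = 3.846 mol
Ratios (÷ 1.282): Al 1.000, H 3.000, O 3.000
≈ 1:3:3 → AlH3O3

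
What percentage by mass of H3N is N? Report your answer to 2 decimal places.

Molar mass = 3(1.008) + 1(14.01) = 17.034 g/mol
Mass of N per mole = 1 × 14.01 = 14.010 g
% N = 14.010 / 17.034 × 100 = 82.25%

82.25%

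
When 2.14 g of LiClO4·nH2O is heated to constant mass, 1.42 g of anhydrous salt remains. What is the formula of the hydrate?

Mass of water lost = 2.14 − 1.42 = 0.72 g → 0.72 / 18.02 = 0.03996 mol H2O
Molar mass of LiClO4 = 106.39 g/mol → mol LiClO4 = 1.42 / 106.39 = 0.01335
n = 0.03996 / 0.01335 = 2.99 ≈ 3 → LiClO4·3H2O

LiClO4·3H2O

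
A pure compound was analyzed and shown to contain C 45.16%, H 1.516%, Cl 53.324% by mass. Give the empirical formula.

Assume 100 g: 45.16 g C, 1.516 g H, 53.324 g Cl.
Moles — C: 45.16 / 12.01 = 3.76 mol; H: 1.516 / 1.008 = 1.504 mol; Cl: 53.324 / 35.45 = 1.504 mol
Divide by the smallest (1.504 mol H): C 2.500, H 1.000, Cl 1.000
Multiply by 2: C 5.00, H 2.00, Cl 2.00 → C5H2Cl2

C5H2Cl2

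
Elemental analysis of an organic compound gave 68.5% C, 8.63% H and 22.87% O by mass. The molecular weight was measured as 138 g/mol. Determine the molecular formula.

C8H12O2

Assume 100 g: 68.5 g C, 8.63 g H, 22.87 g O.
C: 68.5 g ÷ 12.01 g/mol = 5.704 mol
H: 8.63 g ÷ 1.008 g/mol = 8.562 mol
O: 22.87 g ÷ 16.00 g/mol = 1.429 mol
Smallest is O at 1.429 mol; normalising gives C 3.990, H 5.990, O 1.000
→ C4H6O
Empirical-formula mass = 70.09 g/mol
n = 138 / 70.09 = 1.97 ≈ 2
Molecular formula = (C4H6O)×2 = C8H12O2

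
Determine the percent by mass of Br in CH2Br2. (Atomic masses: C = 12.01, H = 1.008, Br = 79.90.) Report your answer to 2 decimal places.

91.93%

Molar mass = 1(12.01) + 2(1.008) + 2(79.90) = 173.826 g/mol
Mass of Br per mole = 2 × 79.90 = 159.800 g
% Br = 159.800 / 173.826 × 100 = 91.93%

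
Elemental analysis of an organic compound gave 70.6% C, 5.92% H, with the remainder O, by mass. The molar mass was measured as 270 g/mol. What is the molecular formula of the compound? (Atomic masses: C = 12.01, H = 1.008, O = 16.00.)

C16H16O4

Assume 100 g: 70.6 g C, 5.92 g H, 23.48 g O.
C: 70.6 g ÷ 12.01 g/mol = 5.878 mol
H: 5.92 g ÷ 1.008 g/mol = 5.873 mol
O: 23.48 g ÷ 16.00 g/mol = 1.468 mol
Divide by the smallest (1.468 mol O): C 4.006, H 4.002, O 1.000
≈ 4:4:1 → C4H4O
Empirical-formula mass = 68.07 g/mol
n = 270 / 68.07 = 3.97 ≈ 4
Molecular formula = (C4H4O)×4 = C16H16O4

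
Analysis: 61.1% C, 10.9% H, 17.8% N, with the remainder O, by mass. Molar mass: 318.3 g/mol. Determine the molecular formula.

Assume 100 g: 61.1 g C, 10.9 g H, 17.8 g N, 10.2 g O.
C: 61.1 g ÷ 12.01 g/mol = 5.087 mol
H: 10.9 g ÷ 1.008 g/mol = 10.81 mol
N: 17.8 g ÷ 14.01 g/mol = 1.271 mol
O: 10.2 g ÷ 16.00 g/mol = 0.6375 mol
Ratios (÷ 0.6375): C 7.980, H 16.962, N 1.993, O 1.000
→ C8H17N2O
Empirical-formula mass = 157.24 g/mol
n = 318.3 / 157.24 = 2.02 ≈ 2
Molecular formula = (C8H17N2O)×2 = C16H34N4O2

C16H34N4O2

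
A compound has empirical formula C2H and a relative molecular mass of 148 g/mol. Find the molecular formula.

C12H6

Empirical-formula mass = 25.03 g/mol
n = 148 / 25.03 = 5.91 ≈ 6
Molecular formula = (C2H)6 = C12H6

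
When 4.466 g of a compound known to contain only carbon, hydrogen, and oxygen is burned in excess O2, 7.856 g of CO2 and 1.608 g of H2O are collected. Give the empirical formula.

mol C = 7.856 / 44.01 = 0.1785; mass C = 0.1785 × 12.01 = 2.144 g
mol H = 2 × (1.608 / 18.02) = 0.1785; mass H = 0.1785 × 1.008 = 0.1799 g
mass O = 4.466 − (2.324) = 2.142 g → mol O = 0.1339
Divide by the smallest (0.1339 mol O): C 1.333, H 1.333, O 1.000
×3: C 4.00, H 4.00, O 3.00 → C4H4O3

C4H4O3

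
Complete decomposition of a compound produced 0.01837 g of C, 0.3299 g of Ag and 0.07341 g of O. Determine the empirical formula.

Moles — C: 0.01837 / 12.01 = 0.00153 mol; Ag: 0.3299 / 107.87 = 0.003058 mol; O: 0.07341 / 16.00 = 0.004588 mol
Divide by the smallest (0.00153 mol C): C 1.000, Ag 1.999, O 3.000
→ CAg2O3

CAg2O3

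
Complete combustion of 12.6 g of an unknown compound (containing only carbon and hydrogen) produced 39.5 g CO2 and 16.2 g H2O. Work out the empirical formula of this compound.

mol C = 39.5 / 44.01 = 0.8975; mass C = 0.8975 × 12.01 = 10.78 g
mol H = 2 × (16.2 / 18.02) = 1.798; mass H = 1.798 × 1.008 = 1.812 g
Divide by the smallest (0.8975 mol C): C 1.000, H 2.003
→ CH2

CH2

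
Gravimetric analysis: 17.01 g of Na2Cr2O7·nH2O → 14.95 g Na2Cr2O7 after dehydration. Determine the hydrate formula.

Mass of water lost = 17.01 − 14.95 = 2.06 g → 2.06 / 18.02 = 0.1143 mol H2O
Molar mass of Na2Cr2O7 = 261.98 g/mol → mol Na2Cr2O7 = 14.95 / 261.98 = 0.05707
n = 0.1143 / 0.05707 = 2.00 ≈ 2 → Na2Cr2O7·2H2O

Na2Cr2O7·2H2O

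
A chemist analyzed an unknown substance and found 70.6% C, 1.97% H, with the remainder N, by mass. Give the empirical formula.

Assume 100 g: 70.6 g C, 1.97 g H, 27.43 g N.
C: 70.6 g ÷ 12.01 g/mol = 5.878 mol
H: 1.97 g ÷ 1.008 g/mol = 1.954 mol
N: 27.43 g ÷ 14.01 g/mol = 1.958 mol
Divide by the smallest (1.954 mol H): C 3.008, H 1.000, N 1.002
≈ 3:1:1 → C3HN

C3HN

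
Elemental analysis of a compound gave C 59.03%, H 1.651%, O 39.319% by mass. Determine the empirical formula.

C6H2O3

Assume 100 g: 59.03 g C, 1.651 g H, 39.319 g O.
C: 59.03 g ÷ 12.01 g/mol = 4.915 mol
H: 1.651 g ÷ 1.008 g/mol = 1.638 mol
O: 39.319 g ÷ 16.00 g/mol = 2.457 mol
Ratios (÷ 1.638): C 3.001, H 1.000, O 1.500
×2: C 6.00, H 2.00, O 3.00 → C6H2O3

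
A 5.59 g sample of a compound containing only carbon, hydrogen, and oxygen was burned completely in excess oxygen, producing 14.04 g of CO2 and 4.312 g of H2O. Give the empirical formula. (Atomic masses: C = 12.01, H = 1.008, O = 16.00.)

mol C = 14.04 / 44.01 = 0.3190; mass C = 0.3190 × 12.01 = 3.831 g
mol H = 2 × (4.312 / 18.02) = 0.4786; mass H = 0.4786 × 1.008 = 0.4824 g
mass O = 5.59 − (4.314) = 1.276 g → mol O = 0.07976
Ratios (÷ 0.07976): C 4.000, H 6.000, O 1.000
→ C4H6O

C4H6O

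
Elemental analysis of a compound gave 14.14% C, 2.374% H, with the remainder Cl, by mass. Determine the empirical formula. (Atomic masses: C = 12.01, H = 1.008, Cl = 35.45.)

Assume 100 g: 14.14 g C, 2.374 g H, 83.486 g Cl.
C: 14.14 g ÷ 12.01 g/mol = 1.177 mol
H: 2.374 g ÷ 1.008 g/mol = 2.355 mol
Cl: 83.486 g ÷ 35.45 g/mol = 2.355 mol
Ratios (÷ 1.177): C 1.000, H 2.000, Cl 2.000
≈ 1:2:2 → CH2Cl2

CH2Cl2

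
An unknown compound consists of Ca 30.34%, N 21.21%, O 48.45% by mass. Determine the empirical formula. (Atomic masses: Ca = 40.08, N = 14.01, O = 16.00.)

CaN2O4

Assume 100 g: 30.34 g Ca, 21.21 g N, 48.45 g O.
Ca: 30.34 g ÷ 40.08 g/mol = 0.757 mol
N: 21.21 g ÷ 14.01 g/mol = 1.514 mol
O: 48.45 g ÷ 16.00 g/mol = 3.028 mol
Divide by the smallest (0.757 mol Ca): Ca 1.000, N 2.000, O 4.000
→ CaN2O4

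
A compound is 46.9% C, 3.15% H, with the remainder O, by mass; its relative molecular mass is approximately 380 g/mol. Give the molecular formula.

C15H12O12

Assume 100 g: 46.9 g C, 3.15 g H, 49.95 g O.
C: 46.9 g ÷ 12.01 g/mol = 3.905 mol
H: 3.15 g ÷ 1.008 g/mol = 3.125 mol
O: 49.95 g ÷ 16.00 g/mol = 3.122 mol
Ratios (÷ 3.122): C 1.251, H 1.001, O 1.000
×4: C 5.00, H 4.00, O 4.00 → C5H4O4
Empirical-formula mass = 128.08 g/mol
n = 380 / 128.08 = 2.97 ≈ 3
Molecular formula = (C5H4O4)×3 = C15H12O12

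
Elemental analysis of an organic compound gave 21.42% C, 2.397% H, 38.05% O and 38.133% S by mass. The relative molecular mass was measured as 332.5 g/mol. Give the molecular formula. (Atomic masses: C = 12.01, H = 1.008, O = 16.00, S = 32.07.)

C6H8O8S4

Assume 100 g: 21.42 g C, 2.397 g H, 38.05 g O, 38.133 g S.
Moles — C: 21.42 / 12.01 = 1.784 mol; H: 2.397 / 1.008 = 2.378 mol; O: 38.05 / 16.00 = 2.378 mol; S: 38.133 / 32.07 = 1.189 mol
Smallest is S at 1.189 mol; normalising gives C 1.500, H 2.000, O 2.000, S 1.000
Multiply by 2: C 3.00, H 4.00, O 4.00, S 2.00 → C3H4O4S2
Empirical-formula mass = 168.20 g/mol
n = 332.5 / 168.20 = 1.98 ≈ 2
Molecular formula = (C3H4O4S2)×2 = C6H8O8S4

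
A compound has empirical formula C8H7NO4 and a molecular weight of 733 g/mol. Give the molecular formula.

Empirical-formula mass = 181.15 g/mol
n = 733 / 181.15 = 4.05 ≈ 4
Molecular formula = (C8H7NO4)4 = C32H28N4O16

C32H28N4O16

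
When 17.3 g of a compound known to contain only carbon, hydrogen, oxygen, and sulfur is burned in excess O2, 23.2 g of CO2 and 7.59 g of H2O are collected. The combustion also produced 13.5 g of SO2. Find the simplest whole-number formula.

mol C = 23.2 / 44.01 = 0.5272; mass C = 0.5272 × 12.01 = 6.331 g
mol H = 2 × (7.59 / 18.02) = 0.8424; mass H = 0.8424 × 1.008 = 0.8491 g
mol S = 13.5 / 64.07 = 0.2107; mass S = 6.757 g
mass O = 17.3 − (13.94) = 3.362 g → mol O = 0.2101
Ratios (÷ 0.2101): C 2.508, H 4.009, O 1.000, S 1.003
Scaling by 2: C 5.02, H 8.02, O 2.00, S 2.01 → C5H8O2S2

C5H8O2S2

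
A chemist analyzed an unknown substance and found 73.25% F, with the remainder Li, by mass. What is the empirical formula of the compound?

FLi

Assume 100 g: 73.25 g F, 26.75 g Li.
Moles — F: 73.25 / 19.00 = 3.855 mol; Li: 26.75 / 6.94 = 3.854 mol
Ratios (÷ 3.854): F 1.000, Li 1.000
Ratio ≈ 1:1, so the empirical formula is FLi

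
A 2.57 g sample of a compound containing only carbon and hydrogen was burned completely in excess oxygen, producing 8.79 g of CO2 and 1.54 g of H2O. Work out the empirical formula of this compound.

C7H6

mol C = 8.79 / 44.01 = 0.1997; mass C = 0.1997 × 12.01 = 2.399 g
mol H = 2 × (1.54 / 18.02) = 0.1709; mass H = 0.1709 × 1.008 = 0.1723 g
Smallest is H at 0.1709 mol; normalising gives C 1.169, H 1.000
Scaling by 6: C 7.01, H 6.00 → C7H6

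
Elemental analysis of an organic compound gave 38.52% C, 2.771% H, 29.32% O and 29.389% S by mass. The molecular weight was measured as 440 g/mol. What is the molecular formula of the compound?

Assume 100 g: 38.52 g C, 2.771 g H, 29.32 g O, 29.389 g S.
Moles — C: 38.52 / 12.01 = 3.207 mol; H: 2.771 / 1.008 = 2.749 mol; O: 29.32 / 16.00 = 1.833 mol; S: 29.389 / 32.07 = 0.9164 mol
Divide by the smallest (0.9164 mol S): C 3.500, H 3.000, O 2.000, S 1.000
Multiply by 2: C 7.00, H 6.00, O 4.00, S 2.00 → C7H6O4S2
Empirical-formula mass = 218.26 g/mol
n = 440 / 218.26 = 2.02 ≈ 2
Molecular formula = (C7H6O4S2)×2 = C14H12O8S4

C14H12O8S4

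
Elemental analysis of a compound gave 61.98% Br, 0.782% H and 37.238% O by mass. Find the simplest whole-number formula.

Assume 100 g: 61.98 g Br, 0.782 g H, 37.238 g O.
Br: 61.98 g ÷ 79.90 g/mol = 0.7757 mol
H: 0.782 g ÷ 1.008 g/mol = 0.7758 mol
O: 37.238 g ÷ 16.00 g/mol = 2.327 mol
Ratios (÷ 0.7757): Br 1.000, H 1.000, O 3.000
≈ 1:1:3 → BrHO3

BrHO3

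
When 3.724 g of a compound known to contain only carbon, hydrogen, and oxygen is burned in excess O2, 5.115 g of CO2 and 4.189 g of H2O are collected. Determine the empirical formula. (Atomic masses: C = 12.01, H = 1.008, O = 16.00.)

mol C = 5.115 / 44.01 = 0.1162; mass C = 0.1162 × 12.01 = 1.396 g
mol H = 2 × (4.189 / 18.02) = 0.4649; mass H = 0.4649 × 1.008 = 0.4686 g
mass O = 3.724 − (1.864) = 1.860 g → mol O = 0.1162
Divide by the smallest (0.1162 mol O): C 1.000, H 4.000, O 1.000
→ CH4O

CH4O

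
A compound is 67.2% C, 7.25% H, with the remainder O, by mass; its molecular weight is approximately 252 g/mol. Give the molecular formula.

C14H18O4

Assume 100 g: 67.2 g C, 7.25 g H, 25.55 g O.
C: 67.2 g ÷ 12.01 g/mol = 5.595 mol
H: 7.25 g ÷ 1.008 g/mol = 7.192 mol
O: 25.55 g ÷ 16.00 g/mol = 1.597 mol
Smallest is O at 1.597 mol; normalising gives C 3.504, H 4.504, O 1.000
Scaling by 2: C 7.01, H 9.01, O 2.00 → C7H9O2
Empirical-formula mass = 125.14 g/mol
n = 252 / 125.14 = 2.01 ≈ 2
Molecular formula = (C7H9O2)×2 = C14H18O4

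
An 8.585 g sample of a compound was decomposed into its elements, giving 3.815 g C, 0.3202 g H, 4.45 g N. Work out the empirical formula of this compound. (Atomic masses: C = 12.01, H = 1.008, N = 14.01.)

CHN

n(C) = 3.815/12.01 = 0.3177, n(H) = 0.3202/1.008 = 0.3177, n(N) = 4.45/14.01 = 0.3176
Smallest is N at 0.3176 mol; normalising gives C 1.000, H 1.000, N 1.000
→ CHN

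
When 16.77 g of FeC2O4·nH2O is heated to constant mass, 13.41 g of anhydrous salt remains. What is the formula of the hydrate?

FeC2O4·2H2O

Mass of water lost = 16.77 − 13.41 = 3.36 g → 3.36 / 18.02 = 0.1865 mol H2O
Molar mass of FeC2O4 = 143.87 g/mol → mol FeC2O4 = 13.41 / 143.87 = 0.09321
n = 0.1865 / 0.09321 = 2.00 ≈ 2 → FeC2O4·2H2O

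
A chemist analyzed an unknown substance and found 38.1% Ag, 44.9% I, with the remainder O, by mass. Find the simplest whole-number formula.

AgIO3

Assume 100 g: 38.1 g Ag, 44.9 g I, 17 g O.
Ag: 38.1 g ÷ 107.87 g/mol = 0.3532 mol
I: 44.9 g ÷ 126.90 g/mol = 0.3538 mol
O: 17 g ÷ 16.00 g/mol = 1.062 mol
Divide by the smallest (0.3532 mol Ag): Ag 1.000, I 1.002, O 3.008
Ratio ≈ 1:1:3, so the empirical formula is AgIO3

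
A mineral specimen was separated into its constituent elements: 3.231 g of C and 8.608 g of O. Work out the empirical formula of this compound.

CO2

C: 3.231 g ÷ 12.01 g/mol = 0.269 mol
O: 8.608 g ÷ 16.00 g/mol = 0.538 mol
Divide by the smallest (0.269 mol C): C 1.000, O 2.000
→ CO2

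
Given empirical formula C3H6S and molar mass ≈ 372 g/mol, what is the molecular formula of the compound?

C15H30S5

Empirical-formula mass = 74.15 g/mol
n = 372 / 74.15 = 5.02 ≈ 5
Molecular formula = (C3H6S)5 = C15H30S5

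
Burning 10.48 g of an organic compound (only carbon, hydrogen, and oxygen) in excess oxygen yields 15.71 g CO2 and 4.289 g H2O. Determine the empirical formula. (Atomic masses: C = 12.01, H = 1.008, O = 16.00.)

C3H4O3

mol C = 15.71 / 44.01 = 0.3570; mass C = 0.3570 × 12.01 = 4.287 g
mol H = 2 × (4.289 / 18.02) = 0.4760; mass H = 0.4760 × 1.008 = 0.4798 g
mass O = 10.48 − (4.767) = 5.713 g → mol O = 0.3571
Smallest is C at 0.357 mol; normalising gives C 1.000, H 1.334, O 1.000
Multiply by 3: C 3.00, H 4.00, O 3.00 → C3H4O3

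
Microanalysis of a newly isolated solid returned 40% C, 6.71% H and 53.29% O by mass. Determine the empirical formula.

Assume 100 g: 40 g C, 6.71 g H, 53.29 g O.
n(C) = 40/12.01 = 3.331, n(H) = 6.71/1.008 = 6.657, n(O) = 53.29/16.00 = 3.331
Divide by the smallest (3.331 mol C): C 1.000, H 1.999, O 1.000
→ CH2O

CH2O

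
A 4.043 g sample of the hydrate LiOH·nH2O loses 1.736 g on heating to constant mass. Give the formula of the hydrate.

LiOH·H2O

Mass of anhydrous LiOH = 4.043 − 1.736 = 2.307 g
mol H2O = 1.736 / 18.02 = 0.09634
Molar mass of LiOH = 23.95 g/mol → mol LiOH = 2.307 / 23.95 = 0.09633
n = 0.09634 / 0.09633 = 1.00 ≈ 1 → LiOH·H2O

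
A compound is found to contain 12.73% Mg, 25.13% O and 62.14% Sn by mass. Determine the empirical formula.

MgO3Sn

Assume 100 g: 12.73 g Mg, 25.13 g O, 62.14 g Sn.
Moles — Mg: 12.73 / 24.31 = 0.5237 mol; O: 25.13 / 16.00 = 1.571 mol; Sn: 62.14 / 118.71 = 0.5235 mol
Smallest is Sn at 0.5235 mol; normalising gives Mg 1.000, O 3.000, Sn 1.000
Ratio ≈ 1:3:1, so the empirical formula is MgO3Sn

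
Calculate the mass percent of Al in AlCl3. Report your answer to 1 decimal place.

20.2%

Molar mass = 1(26.98) + 3(35.45) = 133.330 g/mol
Mass of Al per mole = 1 × 26.98 = 26.980 g
% Al = 26.980 / 133.330 × 100 = 20.2%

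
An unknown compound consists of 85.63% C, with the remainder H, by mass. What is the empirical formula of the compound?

Assume 100 g: 85.63 g C, 14.37 g H.
Moles — C: 85.63 / 12.01 = 7.13 mol; H: 14.37 / 1.008 = 14.26 mol
Smallest is C at 7.13 mol; normalising gives C 1.000, H 1.999
→ CH2

CH2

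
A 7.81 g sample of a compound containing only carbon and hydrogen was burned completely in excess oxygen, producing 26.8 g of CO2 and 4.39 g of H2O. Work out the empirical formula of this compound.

mol C = 26.8 / 44.01 = 0.6090; mass C = 0.6090 × 12.01 = 7.314 g
mol H = 2 × (4.39 / 18.02) = 0.4872; mass H = 0.4872 × 1.008 = 0.4911 g
Divide by the smallest (0.4872 mol H): C 1.250, H 1.000
Multiply by 4: C 5.00, H 4.00 → C5H4

C5H4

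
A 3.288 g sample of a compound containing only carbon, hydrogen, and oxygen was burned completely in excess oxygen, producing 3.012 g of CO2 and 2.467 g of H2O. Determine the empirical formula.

mol C = 3.012 / 44.01 = 0.06844; mass C = 0.06844 × 12.01 = 0.8220 g
mol H = 2 × (2.467 / 18.02) = 0.2738; mass H = 0.2738 × 1.008 = 0.2760 g
mass O = 3.288 − (1.098) = 2.190 g → mol O = 0.1369
Smallest is C at 0.06844 mol; normalising gives C 1.000, H 4.001, O 2.000
→ CH4O2

CH4O2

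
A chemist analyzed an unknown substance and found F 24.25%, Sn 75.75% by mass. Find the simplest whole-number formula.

Assume 100 g: 24.25 g F, 75.75 g Sn.
n(F) = 24.25/19.00 = 1.276, n(Sn) = 75.75/118.71 = 0.6381
Divide by the smallest (0.6381 mol Sn): F 2.000, Sn 1.000
Ratio ≈ 2:1, so the empirical formula is F2Sn

F2Sn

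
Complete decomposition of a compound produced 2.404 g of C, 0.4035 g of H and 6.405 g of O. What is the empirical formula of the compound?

CH2O2

Moles — C: 2.404 / 12.01 = 0.2002 mol; H: 0.4035 / 1.008 = 0.4003 mol; O: 6.405 / 16.00 = 0.4003 mol
Smallest is C at 0.2002 mol; normalising gives C 1.000, H 2.000, O 2.000
≈ 1:2:2 → CH2O2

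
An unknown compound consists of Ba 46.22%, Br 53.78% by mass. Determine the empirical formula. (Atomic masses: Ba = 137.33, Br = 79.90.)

BaBr2

Assume 100 g: 46.22 g Ba, 53.78 g Br.
Ba: 46.22 g ÷ 137.33 g/mol = 0.3366 mol
Br: 53.78 g ÷ 79.90 g/mol = 0.6731 mol
Ratios (÷ 0.3366): Ba 1.000, Br 2.000
≈ 1:2 → BaBr2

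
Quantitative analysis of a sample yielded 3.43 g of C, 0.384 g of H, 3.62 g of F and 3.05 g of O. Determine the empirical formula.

C3H4F2O2

C: 3.43 g ÷ 12.01 g/mol = 0.2856 mol
H: 0.384 g ÷ 1.008 g/mol = 0.381 mol
F: 3.62 g ÷ 19.00 g/mol = 0.1905 mol
O: 3.05 g ÷ 16.00 g/mol = 0.1906 mol
Ratios (÷ 0.1905): C 1.499, H 1.999, F 1.000, O 1.001
Multiply by 2: C 3.00, H 4.00, F 2.00, O 2.00 → C3H4F2O2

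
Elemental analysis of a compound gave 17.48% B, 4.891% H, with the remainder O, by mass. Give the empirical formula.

Assume 100 g: 17.48 g B, 4.891 g H, 77.629 g O.
B: 17.48 g ÷ 10.81 g/mol = 1.617 mol
H: 4.891 g ÷ 1.008 g/mol = 4.852 mol
O: 77.629 g ÷ 16.00 g/mol = 4.852 mol
Divide by the smallest (1.617 mol B): B 1.000, H 3.001, O 3.000
→ BH3O3

BH3O3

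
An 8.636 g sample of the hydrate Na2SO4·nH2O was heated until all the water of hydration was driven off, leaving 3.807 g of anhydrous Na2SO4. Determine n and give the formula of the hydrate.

Mass of water lost = 8.636 − 3.807 = 4.829 g → 4.829 / 18.02 = 0.268 mol H2O
Molar mass of Na2SO4 = 142.05 g/mol → mol Na2SO4 = 3.807 / 142.05 = 0.0268
n = 0.268 / 0.0268 = 10.00 ≈ 10 → Na2SO4·10H2O

Na2SO4·10H2O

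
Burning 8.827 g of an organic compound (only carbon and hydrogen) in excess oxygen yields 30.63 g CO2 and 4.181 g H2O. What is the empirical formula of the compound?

C3H2

mol C = 30.63 / 44.01 = 0.6960; mass C = 0.6960 × 12.01 = 8.359 g
mol H = 2 × (4.181 / 18.02) = 0.4640; mass H = 0.4640 × 1.008 = 0.4678 g
Divide by the smallest (0.464 mol H): C 1.500, H 1.000
Scaling by 2: C 3.00, H 2.00 → C3H2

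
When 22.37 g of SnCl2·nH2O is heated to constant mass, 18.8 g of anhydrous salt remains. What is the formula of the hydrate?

Mass of water lost = 22.37 − 18.8 = 3.57 g → 3.57 / 18.02 = 0.1981 mol H2O
Molar mass of SnCl2 = 189.61 g/mol → mol SnCl2 = 18.8 / 189.61 = 0.09915
n = 0.1981 / 0.09915 = 2.00 ≈ 2 → SnCl2·2H2O

SnCl2·2H2O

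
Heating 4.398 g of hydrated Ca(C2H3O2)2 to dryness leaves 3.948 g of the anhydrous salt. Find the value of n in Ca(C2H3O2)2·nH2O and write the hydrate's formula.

Mass of water lost = 4.398 − 3.948 = 0.45 g → 0.45 / 18.02 = 0.02497 mol H2O
Molar mass of Ca(C2H3O2)2 = 158.17 g/mol → mol Ca(C2H3O2)2 = 3.948 / 158.17 = 0.02496
n = 0.02497 / 0.02496 = 1.00 ≈ 1 → Ca(C2H3O2)2·H2O

Ca(C2H3O2)2·H2O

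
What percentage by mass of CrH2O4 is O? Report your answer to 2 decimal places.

54.23%

Molar mass = 1(52.00) + 2(1.008) + 4(16.00) = 118.016 g/mol
Mass of O per mole = 4 × 16.00 = 64.000 g
% O = 64.000 / 118.016 × 100 = 54.23%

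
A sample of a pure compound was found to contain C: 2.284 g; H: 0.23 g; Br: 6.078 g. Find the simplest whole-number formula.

C5H6Br2

C: 2.284 g ÷ 12.01 g/mol = 0.1902 mol
H: 0.23 g ÷ 1.008 g/mol = 0.2282 mol
Br: 6.078 g ÷ 79.90 g/mol = 0.07607 mol
Smallest is Br at 0.07607 mol; normalising gives C 2.500, H 3.000, Br 1.000
Scaling by 2: C 5.00, H 6.00, Br 2.00 → C5H6Br2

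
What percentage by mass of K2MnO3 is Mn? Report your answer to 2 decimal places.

Molar mass = 2(39.10) + 1(54.94) + 3(16.00) = 181.140 g/mol
Mass of Mn per mole = 1 × 54.94 = 54.940 g
% Mn = 54.940 / 181.140 × 100 = 30.33%

30.33%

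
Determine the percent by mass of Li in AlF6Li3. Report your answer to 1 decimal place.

Molar mass = 1(26.98) + 6(19.00) + 3(6.94) = 161.800 g/mol
Mass of Li per mole = 3 × 6.94 = 20.820 g
% Li = 20.820 / 161.800 × 100 = 12.9%

12.9%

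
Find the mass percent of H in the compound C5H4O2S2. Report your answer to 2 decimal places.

2.52%

Molar mass = 5(12.01) + 4(1.008) + 2(16.00) + 2(32.07) = 160.222 g/mol
Mass of H per mole = 4 × 1.008 = 4.032 g
% H = 4.032 / 160.222 × 100 = 2.52%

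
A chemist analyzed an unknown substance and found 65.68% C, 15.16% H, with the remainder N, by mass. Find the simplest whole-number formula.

C4H11N

Assume 100 g: 65.68 g C, 15.16 g H, 19.16 g N.
n(C) = 65.68/12.01 = 5.469, n(H) = 15.16/1.008 = 15.04, n(N) = 19.16/14.01 = 1.368
Ratios (÷ 1.368): C 3.999, H 10.997, N 1.000
Ratio ≈ 4:11:1, so the empirical formula is C4H11N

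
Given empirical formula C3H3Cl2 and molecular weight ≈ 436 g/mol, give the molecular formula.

C12H12Cl8

Empirical-formula mass = 109.95 g/mol
n = 436 / 109.95 = 3.97 ≈ 4
Molecular formula = (C3H3Cl2)4 = C12H12Cl8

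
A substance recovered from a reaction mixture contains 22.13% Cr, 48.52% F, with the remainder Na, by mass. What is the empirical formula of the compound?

CrF6Na3

Assume 100 g: 22.13 g Cr, 48.52 g F, 29.35 g Na.
n(Cr) = 22.13/52.00 = 0.4256, n(F) = 48.52/19.00 = 2.554, n(Na) = 29.35/22.99 = 1.277
Ratios (÷ 0.4256): Cr 1.000, F 6.001, Na 3.000
→ CrF6Na3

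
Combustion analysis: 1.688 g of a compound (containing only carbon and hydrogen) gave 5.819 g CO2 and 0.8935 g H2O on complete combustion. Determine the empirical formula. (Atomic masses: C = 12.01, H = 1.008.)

C4H3

mol C = 5.819 / 44.01 = 0.1322; mass C = 0.1322 × 12.01 = 1.588 g
mol H = 2 × (0.8935 / 18.02) = 0.09917; mass H = 0.09917 × 1.008 = 0.09996 g
Ratios (÷ 0.09917): C 1.333, H 1.000
×3: C 4.00, H 3.00 → C4H3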